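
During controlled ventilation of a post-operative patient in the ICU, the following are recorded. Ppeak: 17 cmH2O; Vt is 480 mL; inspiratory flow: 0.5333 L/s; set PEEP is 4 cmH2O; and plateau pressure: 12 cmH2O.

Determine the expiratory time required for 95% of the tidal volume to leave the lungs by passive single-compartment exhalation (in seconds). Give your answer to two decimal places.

R = (PIP − Pplat)/V̇ = (17 − 12) / 0.5333 = 5.0/0.5333 = 9.376 cmH2O·s/L.
C = Vt/(Pplat − PEEP) = 480.0 / (12 − 4) = 480.0/8.0 = 60.0 mL/cmH2O.
τ = R × C = 9.376 × 0.06 L/cmH2O = 0.5626 s.
t = −τ·ln(1 − 0.95) = −0.5626·ln(0.05) = 1.685 s.

1.69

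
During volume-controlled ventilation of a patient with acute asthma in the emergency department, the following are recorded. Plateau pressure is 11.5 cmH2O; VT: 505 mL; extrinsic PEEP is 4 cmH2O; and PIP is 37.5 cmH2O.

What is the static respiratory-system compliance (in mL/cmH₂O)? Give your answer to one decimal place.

67.3

Cstat = Vt / (Pplat − PEEP) = 505 / (11.5 − 4) = 505 / 7.5 = 67.333 mL/cmH2O.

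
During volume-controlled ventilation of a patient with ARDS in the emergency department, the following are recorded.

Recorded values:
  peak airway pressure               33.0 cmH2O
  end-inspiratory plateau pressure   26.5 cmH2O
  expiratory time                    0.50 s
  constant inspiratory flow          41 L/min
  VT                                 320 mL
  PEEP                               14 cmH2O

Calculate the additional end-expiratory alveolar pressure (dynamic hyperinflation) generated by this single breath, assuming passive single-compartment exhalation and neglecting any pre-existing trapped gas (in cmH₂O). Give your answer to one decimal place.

1.6

Flow: 41 L/min ÷ 60 = 0.6833 L/s.
R = (PIP − Pplat)/V̇ = (33.0 − 26.5) / 0.6833 = 6.5/0.6833 = 9.513 cmH2O·s/L.
C = Vt/(Pplat − PEEP) = 320.0 / (26.5 − 14) = 320.0/12.5 = 25.6 mL/cmH2O.
τ = R × C = 9.513 × 0.0256 L/cmH2O = 0.2435 s.
Fraction remaining = e^(−Te/τ) = e^(−0.50/0.2435) = 0.1283; trapped volume = 320.0 × 0.1283 = 41.056 mL.
Additional alveolar pressure from trapping ≈ V_trapped / C = 41.056 / 25.6 = 1.604 cmH2O.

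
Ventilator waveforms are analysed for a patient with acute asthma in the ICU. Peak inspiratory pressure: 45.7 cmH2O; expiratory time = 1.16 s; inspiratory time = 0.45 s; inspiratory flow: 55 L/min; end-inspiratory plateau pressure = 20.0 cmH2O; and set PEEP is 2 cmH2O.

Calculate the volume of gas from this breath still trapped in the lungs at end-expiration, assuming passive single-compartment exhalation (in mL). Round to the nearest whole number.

Flow: 55 L/min ÷ 60 = 0.9167 L/s.
Vt = flow × Ti = 0.9167 L/s × 0.45 s × 1000 mL/L = 412.52 mL.
R = (PIP − Pplat)/V̇ = (45.7 − 20.0) / 0.9167 = 25.7/0.9167 = 28.035 cmH2O·s/L.
C = Vt/(Pplat − PEEP) = 412.52 / (20.0 − 2) = 412.52/18.0 = 22.918 mL/cmH2O.
τ = R × C = 28.035 × 0.02292 L/cmH2O = 0.6426 s.
Fraction remaining = e^(−Te/τ) = e^(−1.16/0.6426) = 0.1644.
Trapped volume = 412.52 × 0.1644 = 67.818 mL.

68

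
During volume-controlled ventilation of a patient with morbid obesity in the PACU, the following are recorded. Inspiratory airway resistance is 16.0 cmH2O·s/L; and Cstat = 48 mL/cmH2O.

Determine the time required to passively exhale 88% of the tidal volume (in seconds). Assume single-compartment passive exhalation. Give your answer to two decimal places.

1.63

τ = R × C = 16.0 × 48 mL/cmH2O = 16.0 × 0.048 L/cmH2O = 0.768 s.
Exhaled fraction f = 1 − e^(−t/τ) → t = −τ·ln(1 − f) = −0.768·ln(0.12) = 1.628 s.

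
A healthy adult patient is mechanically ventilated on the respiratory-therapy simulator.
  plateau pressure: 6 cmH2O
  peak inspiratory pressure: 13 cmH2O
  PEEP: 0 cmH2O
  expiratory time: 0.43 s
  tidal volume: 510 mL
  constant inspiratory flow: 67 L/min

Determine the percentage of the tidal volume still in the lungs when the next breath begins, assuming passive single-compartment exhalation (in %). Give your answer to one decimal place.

Flow: 67 L/min ÷ 60 = 1.1167 L/s.
R = (PIP − Pplat)/V̇ = (13 − 6) / 1.1167 = 7.0/1.1167 = 6.268 cmH2O·s/L.
C = Vt/(Pplat − PEEP) = 510.0 / (6 − 0) = 510.0/6.0 = 85.0 mL/cmH2O.
τ = R × C = 6.268 × 0.085 L/cmH2O = 0.5328 s.
Fraction remaining at end-expiration = e^(−Te/τ) = e^(−0.43/0.5328) = 0.4462 → 44.62%.

44.6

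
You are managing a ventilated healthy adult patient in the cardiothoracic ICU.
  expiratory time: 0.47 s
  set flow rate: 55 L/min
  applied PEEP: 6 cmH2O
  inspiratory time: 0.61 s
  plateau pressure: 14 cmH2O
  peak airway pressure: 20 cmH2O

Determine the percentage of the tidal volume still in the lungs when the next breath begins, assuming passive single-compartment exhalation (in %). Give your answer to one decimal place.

35.8

Flow: 55 L/min ÷ 60 = 0.9167 L/s.
Vt = flow × Ti = 0.9167 L/s × 0.61 s × 1000 mL/L = 559.19 mL.
R = (PIP − Pplat)/V̇ = (20 − 14) / 0.9167 = 6.0/0.9167 = 6.545 cmH2O·s/L.
C = Vt/(Pplat − PEEP) = 559.19 / (14 − 6) = 559.19/8.0 = 69.899 mL/cmH2O.
τ = R × C = 6.545 × 0.0699 L/cmH2O = 0.4575 s.
Fraction remaining at end-expiration = e^(−Te/τ) = e^(−0.47/0.4575) = 0.358 → 35.8%.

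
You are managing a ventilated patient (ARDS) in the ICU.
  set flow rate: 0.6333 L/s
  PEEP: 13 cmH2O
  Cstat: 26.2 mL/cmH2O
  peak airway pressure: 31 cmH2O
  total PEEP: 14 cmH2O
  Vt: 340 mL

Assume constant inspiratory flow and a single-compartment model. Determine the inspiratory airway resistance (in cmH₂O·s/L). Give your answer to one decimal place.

Total PEEP = 14 cmH2O (set 13 + intrinsic 1); this is the baseline alveolar pressure.
Equation of motion (constant flow): PIP = Vt/C + R·V̇ + PEEP.
R·V̇ = PIP − Vt/C − PEEP = 31 − 340/26.2 − 14 = 31 − 12.977 − 14 = 4.023 cmH2O.
R = 4.023 / 0.6333 = 6.352 cmH2O·s/L.

6.4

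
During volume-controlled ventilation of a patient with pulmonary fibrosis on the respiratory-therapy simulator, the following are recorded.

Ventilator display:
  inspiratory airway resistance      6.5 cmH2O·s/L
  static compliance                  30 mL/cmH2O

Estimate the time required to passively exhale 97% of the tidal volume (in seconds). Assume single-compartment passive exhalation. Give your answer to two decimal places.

τ = R × C = 6.5 × 30 mL/cmH2O = 6.5 × 0.030 L/cmH2O = 0.195 s.
Exhaled fraction f = 1 − e^(−t/τ) → t = −τ·ln(1 − f) = −0.195·ln(0.03) = 0.6838 s.

0.68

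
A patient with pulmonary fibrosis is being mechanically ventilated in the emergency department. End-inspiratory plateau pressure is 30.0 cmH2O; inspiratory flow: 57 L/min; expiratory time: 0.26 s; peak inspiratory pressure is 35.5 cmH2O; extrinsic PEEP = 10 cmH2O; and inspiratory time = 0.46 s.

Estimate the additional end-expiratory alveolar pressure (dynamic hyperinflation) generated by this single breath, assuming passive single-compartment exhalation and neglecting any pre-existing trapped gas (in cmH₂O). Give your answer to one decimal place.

2.6

Flow: 57 L/min ÷ 60 = 0.95 L/s.
Vt = flow × Ti = 0.95 L/s × 0.46 s × 1000 mL/L = 437.0 mL.
R = (PIP − Pplat)/V̇ = (35.5 − 30.0) / 0.95 = 5.5/0.95 = 5.789 cmH2O·s/L.
C = Vt/(Pplat − PEEP) = 437.0 / (30.0 − 10) = 437.0/20.0 = 21.85 mL/cmH2O.
τ = R × C = 5.789 × 0.02185 L/cmH2O = 0.1265 s.
Fraction remaining = e^(−Te/τ) = e^(−0.26/0.1265) = 0.128; trapped volume = 437.0 × 0.128 = 55.936 mL.
Additional alveolar pressure from trapping ≈ V_trapped / C = 55.936 / 21.85 = 2.56 cmH2O.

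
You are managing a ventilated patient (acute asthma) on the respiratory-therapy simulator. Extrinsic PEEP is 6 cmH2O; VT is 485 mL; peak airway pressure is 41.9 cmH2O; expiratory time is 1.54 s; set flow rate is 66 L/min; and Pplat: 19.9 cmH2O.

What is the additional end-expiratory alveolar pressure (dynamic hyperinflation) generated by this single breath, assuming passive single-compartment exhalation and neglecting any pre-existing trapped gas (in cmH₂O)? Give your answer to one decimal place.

1.5

Flow: 66 L/min ÷ 60 = 1.1 L/s.
R = (PIP − Pplat)/V̇ = (41.9 − 19.9) / 1.1 = 22.0/1.1 = 20.0 cmH2O·s/L.
C = Vt/(Pplat − PEEP) = 485.0 / (19.9 − 6) = 485.0/13.9 = 34.892 mL/cmH2O.
τ = R × C = 20.0 × 0.03489 L/cmH2O = 0.6978 s.
Fraction remaining = e^(−Te/τ) = e^(−1.54/0.6978) = 0.11; trapped volume = 485.0 × 0.11 = 53.35 mL.
Additional alveolar pressure from trapping ≈ V_trapped / C = 53.35 / 34.892 = 1.529 cmH2O.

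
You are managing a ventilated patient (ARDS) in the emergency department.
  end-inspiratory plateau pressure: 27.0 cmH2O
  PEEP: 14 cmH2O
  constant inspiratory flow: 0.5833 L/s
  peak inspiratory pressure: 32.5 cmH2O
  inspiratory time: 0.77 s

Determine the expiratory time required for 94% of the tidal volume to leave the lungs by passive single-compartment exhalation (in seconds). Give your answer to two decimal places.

Vt = flow × Ti = 0.5833 L/s × 0.77 s × 1000 mL/L = 449.14 mL.
R = (PIP − Pplat)/V̇ = (32.5 − 27.0) / 0.5833 = 5.5/0.5833 = 9.429 cmH2O·s/L.
C = Vt/(Pplat − PEEP) = 449.14 / (27.0 − 14) = 449.14/13.0 = 34.549 mL/cmH2O.
τ = R × C = 9.429 × 0.03455 L/cmH2O = 0.3258 s.
t = −τ·ln(1 − 0.94) = −0.3258·ln(0.06) = 0.9166 s.

0.92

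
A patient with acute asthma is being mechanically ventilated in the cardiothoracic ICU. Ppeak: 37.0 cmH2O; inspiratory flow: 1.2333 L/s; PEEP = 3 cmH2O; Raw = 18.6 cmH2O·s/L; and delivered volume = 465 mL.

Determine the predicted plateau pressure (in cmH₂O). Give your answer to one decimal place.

14.1

Pplat = PIP − Raw × flow = 37.0 − 18.6 × 1.2333 = 37.0 − 22.939 = 14.061 cmH2O.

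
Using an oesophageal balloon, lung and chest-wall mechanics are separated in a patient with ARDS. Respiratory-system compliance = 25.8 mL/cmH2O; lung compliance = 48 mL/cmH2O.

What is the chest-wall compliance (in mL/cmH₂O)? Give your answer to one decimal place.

1/Ccw = 1/Crs − 1/CL.
1/Ccw = 1/25.8 − 1/48 = 0.01793.
Ccw = 55.772 mL/cmH2O.

55.8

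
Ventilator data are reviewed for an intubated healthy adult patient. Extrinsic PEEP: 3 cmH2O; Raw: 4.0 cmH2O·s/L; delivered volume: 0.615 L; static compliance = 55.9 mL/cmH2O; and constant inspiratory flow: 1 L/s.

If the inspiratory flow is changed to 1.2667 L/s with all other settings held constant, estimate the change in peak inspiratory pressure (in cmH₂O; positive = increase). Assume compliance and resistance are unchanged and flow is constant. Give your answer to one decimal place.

PIP = Vt/C + R·V̇ + PEEP (constant-flow equation of motion).
Only the resistive term changes: ΔPIP = R × ΔV̇ = 4.0 × (1.2667 − 1) = 4.0 × 0.2667 = 1.067 cmH2O.

1.1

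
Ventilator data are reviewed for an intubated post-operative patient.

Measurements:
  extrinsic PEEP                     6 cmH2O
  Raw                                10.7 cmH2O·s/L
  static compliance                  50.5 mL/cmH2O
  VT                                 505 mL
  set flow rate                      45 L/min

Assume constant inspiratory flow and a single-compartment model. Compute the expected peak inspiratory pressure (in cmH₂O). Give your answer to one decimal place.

Flow: 45 L/min ÷ 60 = 0.75 L/s.
Equation of motion (constant flow): PIP = Vt/C + R·V̇ + PEEP.
PIP = 505/50.5 + 10.7×0.75 + 6 = 10.0 + 8.025 + 6 = 24.025 cmH2O.

24.0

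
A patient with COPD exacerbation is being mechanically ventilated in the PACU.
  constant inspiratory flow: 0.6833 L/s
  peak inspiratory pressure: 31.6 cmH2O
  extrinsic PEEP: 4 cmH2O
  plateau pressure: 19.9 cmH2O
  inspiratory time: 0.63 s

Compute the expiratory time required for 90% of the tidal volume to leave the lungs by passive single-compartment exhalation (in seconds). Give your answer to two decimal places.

1.07

Vt = flow × Ti = 0.6833 L/s × 0.63 s × 1000 mL/L = 430.48 mL.
R = (PIP − Pplat)/V̇ = (31.6 − 19.9) / 0.6833 = 11.7/0.6833 = 17.123 cmH2O·s/L.
C = Vt/(Pplat − PEEP) = 430.48 / (19.9 − 4) = 430.48/15.9 = 27.074 mL/cmH2O.
τ = R × C = 17.123 × 0.02707 L/cmH2O = 0.4635 s.
t = −τ·ln(1 − 0.90) = −0.4635·ln(0.1) = 1.067 s.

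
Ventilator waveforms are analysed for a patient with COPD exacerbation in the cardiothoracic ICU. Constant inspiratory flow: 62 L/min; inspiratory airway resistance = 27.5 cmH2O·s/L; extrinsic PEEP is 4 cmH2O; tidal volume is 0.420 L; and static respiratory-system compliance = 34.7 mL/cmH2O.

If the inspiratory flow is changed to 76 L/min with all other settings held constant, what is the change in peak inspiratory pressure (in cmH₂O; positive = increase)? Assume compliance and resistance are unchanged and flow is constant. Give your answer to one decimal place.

6.4

Flow: 62 L/min ÷ 60 = 1.0333 L/s.
New flow: 76 L/min ÷ 60 = 1.2667 L/s.
PIP = Vt/C + R·V̇ + PEEP (constant-flow equation of motion).
Only the resistive term changes: ΔPIP = R × ΔV̇ = 27.5 × (1.2667 − 1.0333) = 27.5 × 0.2334 = 6.419 cmH2O.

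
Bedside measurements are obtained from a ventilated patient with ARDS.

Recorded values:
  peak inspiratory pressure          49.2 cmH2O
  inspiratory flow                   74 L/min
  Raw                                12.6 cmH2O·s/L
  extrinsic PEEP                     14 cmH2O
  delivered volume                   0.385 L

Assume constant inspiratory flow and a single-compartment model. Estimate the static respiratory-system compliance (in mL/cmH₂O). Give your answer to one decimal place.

Flow: 74 L/min ÷ 60 = 1.2333 L/s.
Equation of motion (constant flow): PIP = Vt/C + R·V̇ + PEEP.
Vt/C = PIP − R·V̇ − PEEP = 49.2 − 12.6×1.2333 − 14 = 49.2 − 15.54 − 14 = 19.66 cmH2O.
C = Vt / 19.66 = 385 / 19.66 = 19.583 mL/cmH2O.

19.6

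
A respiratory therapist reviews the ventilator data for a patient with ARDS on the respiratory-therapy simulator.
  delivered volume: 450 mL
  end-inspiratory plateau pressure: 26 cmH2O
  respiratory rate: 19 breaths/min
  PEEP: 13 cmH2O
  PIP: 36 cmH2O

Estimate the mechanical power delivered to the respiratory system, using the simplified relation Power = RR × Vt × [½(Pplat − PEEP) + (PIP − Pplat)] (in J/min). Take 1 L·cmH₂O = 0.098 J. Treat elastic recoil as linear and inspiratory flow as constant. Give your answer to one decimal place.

Per-breath work = Vt × [½(Pplat−PEEP) + (PIP−Pplat)] = 0.450 × [0.5×13.0 + 10.0] = 0.450 × 16.5 = 7.425 L·cmH2O.
Power = 19 × 7.425 = 141.08 L·cmH2O/min.
× 0.098 J/(L·cmH2O) → 13.826 J/min.

13.8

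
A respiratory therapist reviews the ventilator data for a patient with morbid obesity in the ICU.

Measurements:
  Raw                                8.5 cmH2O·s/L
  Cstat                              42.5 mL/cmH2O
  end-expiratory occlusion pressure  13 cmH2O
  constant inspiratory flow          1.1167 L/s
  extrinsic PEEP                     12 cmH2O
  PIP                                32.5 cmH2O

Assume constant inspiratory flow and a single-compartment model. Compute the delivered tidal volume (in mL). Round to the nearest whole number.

425

Total PEEP = 13 cmH2O (set 12 + intrinsic 1); this is the baseline alveolar pressure.
Equation of motion (constant flow): PIP = Vt/C + R·V̇ + PEEP.
Vt/C = PIP − R·V̇ − PEEP = 32.5 − 9.492 − 13 = 10.008 cmH2O.
Vt = C × 10.008 = 42.5 × 10.008 = 425.34 mL.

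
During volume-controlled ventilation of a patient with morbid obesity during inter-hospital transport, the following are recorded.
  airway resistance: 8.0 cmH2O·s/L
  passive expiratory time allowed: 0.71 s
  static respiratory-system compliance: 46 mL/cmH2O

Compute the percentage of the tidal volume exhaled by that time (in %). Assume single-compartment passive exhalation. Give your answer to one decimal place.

85.5

τ = R × C = 8.0 × 46 mL/cmH2O = 8.0 × 0.046 L/cmH2O = 0.368 s.
Passive exhalation: V(t)/V₀ = e^(−t/τ) = e^(−0.71/0.368) = 0.1452.
Fraction exhaled = 1 − 0.1452 = 0.8548 → 85.48%.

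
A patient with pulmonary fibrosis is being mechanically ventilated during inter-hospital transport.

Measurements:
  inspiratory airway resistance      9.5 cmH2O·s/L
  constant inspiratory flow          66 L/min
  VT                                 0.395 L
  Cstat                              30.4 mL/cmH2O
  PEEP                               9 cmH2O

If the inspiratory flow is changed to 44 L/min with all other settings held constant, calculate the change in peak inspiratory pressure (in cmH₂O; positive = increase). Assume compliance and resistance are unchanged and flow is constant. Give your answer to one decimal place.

-3.5

Flow: 66 L/min ÷ 60 = 1.1 L/s.
New flow: 44 L/min ÷ 60 = 0.7333 L/s.
PIP = Vt/C + R·V̇ + PEEP (constant-flow equation of motion).
Only the resistive term changes: ΔPIP = R × ΔV̇ = 9.5 × (0.7333 − 1.1) = 9.5 × -0.3667 = -3.484 cmH2O.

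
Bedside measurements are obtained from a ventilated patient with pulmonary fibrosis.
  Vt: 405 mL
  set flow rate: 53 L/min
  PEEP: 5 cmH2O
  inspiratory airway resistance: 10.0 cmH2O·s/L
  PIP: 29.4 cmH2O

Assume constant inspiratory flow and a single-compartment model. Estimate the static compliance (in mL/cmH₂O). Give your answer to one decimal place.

Flow: 53 L/min ÷ 60 = 0.8833 L/s.
Equation of motion (constant flow): PIP = Vt/C + R·V̇ + PEEP.
Vt/C = PIP − R·V̇ − PEEP = 29.4 − 10.0×0.8833 − 5 = 29.4 − 8.833 − 5 = 15.567 cmH2O.
C = Vt / 15.567 = 405 / 15.567 = 26.017 mL/cmH2O.

26.0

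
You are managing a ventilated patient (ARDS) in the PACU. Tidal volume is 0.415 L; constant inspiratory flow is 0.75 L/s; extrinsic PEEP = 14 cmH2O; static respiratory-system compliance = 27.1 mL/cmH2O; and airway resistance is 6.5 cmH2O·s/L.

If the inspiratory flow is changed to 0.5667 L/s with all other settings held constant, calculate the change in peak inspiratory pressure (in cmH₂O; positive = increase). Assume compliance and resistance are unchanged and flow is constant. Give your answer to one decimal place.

-1.2

PIP = Vt/C + R·V̇ + PEEP (constant-flow equation of motion).
Only the resistive term changes: ΔPIP = R × ΔV̇ = 6.5 × (0.5667 − 0.75) = 6.5 × -0.1833 = -1.191 cmH2O.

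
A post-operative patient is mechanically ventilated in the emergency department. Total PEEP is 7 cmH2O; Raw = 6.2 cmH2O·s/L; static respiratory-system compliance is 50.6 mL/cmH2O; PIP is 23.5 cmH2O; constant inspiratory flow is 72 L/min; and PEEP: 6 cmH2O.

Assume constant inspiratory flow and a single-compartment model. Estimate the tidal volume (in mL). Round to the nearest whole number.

Flow: 72 L/min ÷ 60 = 1.2 L/s.
Total PEEP = 7 cmH2O (set 6 + intrinsic 1); this is the baseline alveolar pressure.
Equation of motion (constant flow): PIP = Vt/C + R·V̇ + PEEP.
Vt/C = PIP − R·V̇ − PEEP = 23.5 − 7.44 − 7 = 9.06 cmH2O.
Vt = C × 9.06 = 50.6 × 9.06 = 458.44 mL.

458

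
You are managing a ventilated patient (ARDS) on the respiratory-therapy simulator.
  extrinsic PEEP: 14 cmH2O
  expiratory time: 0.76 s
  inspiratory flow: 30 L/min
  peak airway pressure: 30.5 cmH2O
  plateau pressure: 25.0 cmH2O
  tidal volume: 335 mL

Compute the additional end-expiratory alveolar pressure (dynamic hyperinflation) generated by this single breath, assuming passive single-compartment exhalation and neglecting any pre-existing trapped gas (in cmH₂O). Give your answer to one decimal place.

Flow: 30 L/min ÷ 60 = 0.5 L/s.
R = (PIP − Pplat)/V̇ = (30.5 − 25.0) / 0.5 = 5.5/0.5 = 11.0 cmH2O·s/L.
C = Vt/(Pplat − PEEP) = 335.0 / (25.0 − 14) = 335.0/11.0 = 30.455 mL/cmH2O.
τ = R × C = 11.0 × 0.03046 L/cmH2O = 0.3351 s.
Fraction remaining = e^(−Te/τ) = e^(−0.76/0.3351) = 0.1035; trapped volume = 335.0 × 0.1035 = 34.673 mL.
Additional alveolar pressure from trapping ≈ V_trapped / C = 34.673 / 30.455 = 1.138 cmH2O.

1.1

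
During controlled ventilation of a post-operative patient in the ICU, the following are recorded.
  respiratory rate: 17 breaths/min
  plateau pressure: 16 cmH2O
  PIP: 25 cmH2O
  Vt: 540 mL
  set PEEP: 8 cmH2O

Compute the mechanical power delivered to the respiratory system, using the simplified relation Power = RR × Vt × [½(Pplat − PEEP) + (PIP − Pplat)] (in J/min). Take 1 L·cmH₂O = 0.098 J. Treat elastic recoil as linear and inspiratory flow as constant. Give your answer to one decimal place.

11.7

Per-breath work = Vt × [½(Pplat−PEEP) + (PIP−Pplat)] = 0.540 × [0.5×8.0 + 9.0] = 0.540 × 13.0 = 7.02 L·cmH2O.
Power = 17 × 7.02 = 119.34 L·cmH2O/min.
× 0.098 J/(L·cmH2O) → 11.695 J/min.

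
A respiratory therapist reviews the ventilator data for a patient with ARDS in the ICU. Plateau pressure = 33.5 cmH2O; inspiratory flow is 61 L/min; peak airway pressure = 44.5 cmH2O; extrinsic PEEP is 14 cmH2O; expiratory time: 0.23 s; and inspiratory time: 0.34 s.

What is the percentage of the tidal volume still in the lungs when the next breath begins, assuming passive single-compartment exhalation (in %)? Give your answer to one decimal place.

30.1

Flow: 61 L/min ÷ 60 = 1.0167 L/s.
Vt = flow × Ti = 1.0167 L/s × 0.34 s × 1000 mL/L = 345.68 mL.
R = (PIP − Pplat)/V̇ = (44.5 − 33.5) / 1.0167 = 11.0/1.0167 = 10.819 cmH2O·s/L.
C = Vt/(Pplat − PEEP) = 345.68 / (33.5 − 14) = 345.68/19.5 = 17.727 mL/cmH2O.
τ = R × C = 10.819 × 0.01773 L/cmH2O = 0.1918 s.
Fraction remaining at end-expiration = e^(−Te/τ) = e^(−0.23/0.1918) = 0.3014 → 30.14%.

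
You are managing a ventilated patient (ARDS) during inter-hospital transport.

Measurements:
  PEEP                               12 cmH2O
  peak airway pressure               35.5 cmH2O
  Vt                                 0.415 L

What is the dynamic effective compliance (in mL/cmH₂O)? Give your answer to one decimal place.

Dynamic compliance = Vt / (PIP − PEEP) = 415 / (35.5 − 12) = 415 / 23.5 = 17.66 mL/cmH2O.

17.7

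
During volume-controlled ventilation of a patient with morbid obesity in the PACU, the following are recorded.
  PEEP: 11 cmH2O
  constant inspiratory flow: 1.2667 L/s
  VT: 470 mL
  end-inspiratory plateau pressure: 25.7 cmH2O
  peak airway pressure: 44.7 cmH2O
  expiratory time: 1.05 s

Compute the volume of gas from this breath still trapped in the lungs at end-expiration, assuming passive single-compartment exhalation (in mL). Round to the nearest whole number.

R = (PIP − Pplat)/V̇ = (44.7 − 25.7) / 1.2667 = 19.0/1.2667 = 15.0 cmH2O·s/L.
C = Vt/(Pplat − PEEP) = 470.0 / (25.7 − 11) = 470.0/14.7 = 31.973 mL/cmH2O.
τ = R × C = 15.0 × 0.03197 L/cmH2O = 0.4796 s.
Fraction remaining = e^(−Te/τ) = e^(−1.05/0.4796) = 0.112.
Trapped volume = 470.0 × 0.112 = 52.64 mL.

53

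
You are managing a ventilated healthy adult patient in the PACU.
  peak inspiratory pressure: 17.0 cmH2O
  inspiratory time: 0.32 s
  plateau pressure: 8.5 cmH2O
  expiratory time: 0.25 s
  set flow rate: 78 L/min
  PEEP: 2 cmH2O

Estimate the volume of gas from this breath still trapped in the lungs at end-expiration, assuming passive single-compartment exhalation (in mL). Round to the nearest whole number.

229

Flow: 78 L/min ÷ 60 = 1.3 L/s.
Vt = flow × Ti = 1.3 L/s × 0.32 s × 1000 mL/L = 416.0 mL.
R = (PIP − Pplat)/V̇ = (17.0 − 8.5) / 1.3 = 8.5/1.3 = 6.538 cmH2O·s/L.
C = Vt/(Pplat − PEEP) = 416.0 / (8.5 − 2) = 416.0/6.5 = 64.0 mL/cmH2O.
τ = R × C = 6.538 × 0.064 L/cmH2O = 0.4184 s.
Fraction remaining = e^(−Te/τ) = e^(−0.25/0.4184) = 0.5502.
Trapped volume = 416.0 × 0.5502 = 228.88 mL.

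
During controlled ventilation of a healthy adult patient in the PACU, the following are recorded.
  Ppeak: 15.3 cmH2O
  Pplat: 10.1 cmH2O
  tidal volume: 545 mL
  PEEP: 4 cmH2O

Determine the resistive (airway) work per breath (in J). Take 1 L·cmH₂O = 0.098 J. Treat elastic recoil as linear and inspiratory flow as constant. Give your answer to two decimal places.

With constant inspiratory flow the resistive pressure is constant at PIP − Pplat = 15.3 − 10.1 = 5.2 cmH2O, so resistive work = 5.2 × 0.545 = 2.834 L·cmH2O.
× 0.098 J/(L·cmH2O) → 0.2777 J.

0.28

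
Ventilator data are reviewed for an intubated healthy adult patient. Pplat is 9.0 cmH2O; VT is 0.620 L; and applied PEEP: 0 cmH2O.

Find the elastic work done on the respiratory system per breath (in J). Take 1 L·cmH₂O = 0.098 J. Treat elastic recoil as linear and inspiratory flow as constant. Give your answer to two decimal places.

0.27

Elastic work ≈ ½ × (Pplat − PEEP) × Vt = 0.5 × (9.0 − 0) × 0.620 L = 0.5 × 9.0 × 0.620 = 2.79 L·cmH2O.
× 0.098 J/(L·cmH2O) → 0.2734 J.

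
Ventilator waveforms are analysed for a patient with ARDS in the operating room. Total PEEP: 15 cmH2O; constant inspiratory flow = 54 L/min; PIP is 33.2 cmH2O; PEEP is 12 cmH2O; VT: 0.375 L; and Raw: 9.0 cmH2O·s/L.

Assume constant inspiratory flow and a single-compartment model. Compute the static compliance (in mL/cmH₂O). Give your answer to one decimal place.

37.1

Flow: 54 L/min ÷ 60 = 0.9 L/s.
Total PEEP = 15 cmH2O (set 12 + intrinsic 3); this is the baseline alveolar pressure.
Equation of motion (constant flow): PIP = Vt/C + R·V̇ + PEEP.
Vt/C = PIP − R·V̇ − PEEP = 33.2 − 9.0×0.9 − 15 = 33.2 − 8.1 − 15 = 10.1 cmH2O.
C = Vt / 10.1 = 375 / 10.1 = 37.129 mL/cmH2O.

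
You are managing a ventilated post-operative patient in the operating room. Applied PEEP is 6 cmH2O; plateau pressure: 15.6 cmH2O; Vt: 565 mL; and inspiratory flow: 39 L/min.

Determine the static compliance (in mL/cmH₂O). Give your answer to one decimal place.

58.9

Cstat = Vt / (Pplat − PEEP) = 565 / (15.6 − 6) = 565 / 9.6 = 58.854 mL/cmH2O.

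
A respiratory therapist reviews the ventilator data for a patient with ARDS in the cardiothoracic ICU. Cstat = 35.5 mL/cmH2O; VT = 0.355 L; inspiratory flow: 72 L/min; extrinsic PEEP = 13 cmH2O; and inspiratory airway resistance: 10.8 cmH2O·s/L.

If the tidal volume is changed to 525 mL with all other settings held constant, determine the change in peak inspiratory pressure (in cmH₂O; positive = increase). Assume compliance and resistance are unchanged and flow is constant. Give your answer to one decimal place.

4.8

PIP = Vt/C + R·V̇ + PEEP (constant-flow equation of motion).
Only the elastic term changes: ΔPIP = ΔVt / C = (525 − 355) / 35.5 = 4.789 cmH2O.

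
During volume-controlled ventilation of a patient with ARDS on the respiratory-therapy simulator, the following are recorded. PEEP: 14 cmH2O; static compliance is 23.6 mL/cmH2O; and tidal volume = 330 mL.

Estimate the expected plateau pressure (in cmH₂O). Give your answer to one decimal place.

Pplat = PEEP + Vt / Cstat = 14 + 330 / 23.6 = 14 + 13.983 = 27.983 cmH2O.

28.0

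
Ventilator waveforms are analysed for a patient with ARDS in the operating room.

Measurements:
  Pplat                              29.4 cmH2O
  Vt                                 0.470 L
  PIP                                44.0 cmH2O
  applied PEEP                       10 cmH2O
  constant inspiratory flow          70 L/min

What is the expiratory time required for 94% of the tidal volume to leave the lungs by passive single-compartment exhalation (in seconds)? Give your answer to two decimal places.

Flow: 70 L/min ÷ 60 = 1.1667 L/s.
R = (PIP − Pplat)/V̇ = (44.0 − 29.4) / 1.1667 = 14.6/1.1667 = 12.514 cmH2O·s/L.
C = Vt/(Pplat − PEEP) = 470.0 / (29.4 − 10) = 470.0/19.4 = 24.227 mL/cmH2O.
τ = R × C = 12.514 × 0.02423 L/cmH2O = 0.3032 s.
t = −τ·ln(1 − 0.94) = −0.3032·ln(0.06) = 0.853 s.

0.85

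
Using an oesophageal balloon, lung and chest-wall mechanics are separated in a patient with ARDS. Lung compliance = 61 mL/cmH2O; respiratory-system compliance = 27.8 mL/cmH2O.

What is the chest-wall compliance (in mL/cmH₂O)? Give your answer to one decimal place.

51.1

1/Ccw = 1/Crs − 1/CL.
1/Ccw = 1/27.8 − 1/61 = 0.01958.
Ccw = 51.073 mL/cmH2O.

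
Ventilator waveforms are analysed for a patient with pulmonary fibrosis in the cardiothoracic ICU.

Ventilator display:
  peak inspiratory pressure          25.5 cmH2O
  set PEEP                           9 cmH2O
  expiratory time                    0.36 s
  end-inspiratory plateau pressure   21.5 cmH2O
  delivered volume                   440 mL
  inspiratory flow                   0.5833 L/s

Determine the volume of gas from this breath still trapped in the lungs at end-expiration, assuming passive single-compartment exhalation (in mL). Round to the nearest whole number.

99

R = (PIP − Pplat)/V̇ = (25.5 − 21.5) / 0.5833 = 4.0/0.5833 = 6.858 cmH2O·s/L.
C = Vt/(Pplat − PEEP) = 440.0 / (21.5 − 9) = 440.0/12.5 = 35.2 mL/cmH2O.
τ = R × C = 6.858 × 0.0352 L/cmH2O = 0.2414 s.
Fraction remaining = e^(−Te/τ) = e^(−0.36/0.2414) = 0.2251.
Trapped volume = 440.0 × 0.2251 = 99.044 mL.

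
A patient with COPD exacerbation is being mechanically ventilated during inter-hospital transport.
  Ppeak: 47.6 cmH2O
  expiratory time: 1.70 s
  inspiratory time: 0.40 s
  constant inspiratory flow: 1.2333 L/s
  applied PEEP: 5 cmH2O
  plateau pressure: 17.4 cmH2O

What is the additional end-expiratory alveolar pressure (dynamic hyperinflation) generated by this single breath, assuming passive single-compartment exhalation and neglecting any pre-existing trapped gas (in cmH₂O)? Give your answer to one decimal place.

Vt = flow × Ti = 1.2333 L/s × 0.40 s × 1000 mL/L = 493.32 mL.
R = (PIP − Pplat)/V̇ = (47.6 − 17.4) / 1.2333 = 30.2/1.2333 = 24.487 cmH2O·s/L.
C = Vt/(Pplat − PEEP) = 493.32 / (17.4 − 5) = 493.32/12.4 = 39.784 mL/cmH2O.
τ = R × C = 24.487 × 0.03978 L/cmH2O = 0.9741 s.
Fraction remaining = e^(−Te/τ) = e^(−1.70/0.9741) = 0.1746; trapped volume = 493.32 × 0.1746 = 86.134 mL.
Additional alveolar pressure from trapping ≈ V_trapped / C = 86.134 / 39.784 = 2.165 cmH2O.

2.2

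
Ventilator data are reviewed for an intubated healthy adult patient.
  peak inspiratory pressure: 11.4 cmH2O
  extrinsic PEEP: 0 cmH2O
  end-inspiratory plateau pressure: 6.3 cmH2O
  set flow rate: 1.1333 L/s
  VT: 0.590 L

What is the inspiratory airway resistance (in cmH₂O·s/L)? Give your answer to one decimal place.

4.5

Raw = (PIP − Pplat) / flow = (11.4 − 6.3) / 1.1333 = 5.1 / 1.1333 = 4.5 cmH2O·s/L.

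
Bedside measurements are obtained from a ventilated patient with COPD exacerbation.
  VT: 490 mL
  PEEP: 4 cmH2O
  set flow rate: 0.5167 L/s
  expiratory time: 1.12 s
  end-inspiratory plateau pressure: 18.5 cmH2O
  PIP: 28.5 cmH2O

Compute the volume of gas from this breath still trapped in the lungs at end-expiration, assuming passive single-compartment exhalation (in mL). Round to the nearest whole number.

88

R = (PIP − Pplat)/V̇ = (28.5 − 18.5) / 0.5167 = 10.0/0.5167 = 19.354 cmH2O·s/L.
C = Vt/(Pplat − PEEP) = 490.0 / (18.5 − 4) = 490.0/14.5 = 33.793 mL/cmH2O.
τ = R × C = 19.354 × 0.03379 L/cmH2O = 0.654 s.
Fraction remaining = e^(−Te/τ) = e^(−1.12/0.654) = 0.1804.
Trapped volume = 490.0 × 0.1804 = 88.396 mL.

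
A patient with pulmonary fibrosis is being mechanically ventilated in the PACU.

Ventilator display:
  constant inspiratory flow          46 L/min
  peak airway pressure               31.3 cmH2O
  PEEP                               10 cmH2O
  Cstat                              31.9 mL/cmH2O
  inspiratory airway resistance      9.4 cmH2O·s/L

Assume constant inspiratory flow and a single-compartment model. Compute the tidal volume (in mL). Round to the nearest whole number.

Flow: 46 L/min ÷ 60 = 0.7667 L/s.
Equation of motion (constant flow): PIP = Vt/C + R·V̇ + PEEP.
Vt/C = PIP − R·V̇ − PEEP = 31.3 − 7.207 − 10 = 14.093 cmH2O.
Vt = C × 14.093 = 31.9 × 14.093 = 449.57 mL.

450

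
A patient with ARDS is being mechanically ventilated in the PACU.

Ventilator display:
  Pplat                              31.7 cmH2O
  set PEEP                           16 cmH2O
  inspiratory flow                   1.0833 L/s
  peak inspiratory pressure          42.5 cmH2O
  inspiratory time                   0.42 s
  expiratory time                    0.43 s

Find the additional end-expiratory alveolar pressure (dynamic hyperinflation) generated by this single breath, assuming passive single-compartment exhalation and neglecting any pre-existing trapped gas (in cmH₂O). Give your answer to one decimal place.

Vt = flow × Ti = 1.0833 L/s × 0.42 s × 1000 mL/L = 454.99 mL.
R = (PIP − Pplat)/V̇ = (42.5 − 31.7) / 1.0833 = 10.8/1.0833 = 9.97 cmH2O·s/L.
C = Vt/(Pplat − PEEP) = 454.99 / (31.7 − 16) = 454.99/15.7 = 28.98 mL/cmH2O.
τ = R × C = 9.97 × 0.02898 L/cmH2O = 0.2889 s.
Fraction remaining = e^(−Te/τ) = e^(−0.43/0.2889) = 0.2257; trapped volume = 454.99 × 0.2257 = 102.69 mL.
Additional alveolar pressure from trapping ≈ V_trapped / C = 102.69 / 28.98 = 3.543 cmH2O.

3.5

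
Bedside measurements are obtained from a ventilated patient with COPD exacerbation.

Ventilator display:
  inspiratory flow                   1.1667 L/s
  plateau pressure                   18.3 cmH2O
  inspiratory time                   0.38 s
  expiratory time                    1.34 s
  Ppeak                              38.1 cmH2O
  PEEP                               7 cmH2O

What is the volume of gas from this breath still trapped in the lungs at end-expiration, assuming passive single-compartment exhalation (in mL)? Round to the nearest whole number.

59

Vt = flow × Ti = 1.1667 L/s × 0.38 s × 1000 mL/L = 443.35 mL.
R = (PIP − Pplat)/V̇ = (38.1 − 18.3) / 1.1667 = 19.8/1.1667 = 16.971 cmH2O·s/L.
C = Vt/(Pplat − PEEP) = 443.35 / (18.3 − 7) = 443.35/11.3 = 39.235 mL/cmH2O.
τ = R × C = 16.971 × 0.03924 L/cmH2O = 0.6659 s.
Fraction remaining = e^(−Te/τ) = e^(−1.34/0.6659) = 0.1337.
Trapped volume = 443.35 × 0.1337 = 59.276 mL.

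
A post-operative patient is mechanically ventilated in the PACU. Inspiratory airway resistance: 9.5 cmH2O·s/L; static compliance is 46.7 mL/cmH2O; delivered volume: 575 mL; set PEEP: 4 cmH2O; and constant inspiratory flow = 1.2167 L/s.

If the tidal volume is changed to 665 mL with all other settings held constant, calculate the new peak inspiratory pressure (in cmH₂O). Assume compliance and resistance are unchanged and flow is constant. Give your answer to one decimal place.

PIP = Vt/C + R·V̇ + PEEP (constant-flow equation of motion).
Only the elastic term changes: ΔPIP = ΔVt / C = (665 − 575) / 46.7 = 1.927 cmH2O.
Original PIP = 575/46.7 + 9.5×1.2167 + 4 = 27.871 cmH2O; new PIP = 27.871 + (1.927) = 29.798 cmH2O.

29.8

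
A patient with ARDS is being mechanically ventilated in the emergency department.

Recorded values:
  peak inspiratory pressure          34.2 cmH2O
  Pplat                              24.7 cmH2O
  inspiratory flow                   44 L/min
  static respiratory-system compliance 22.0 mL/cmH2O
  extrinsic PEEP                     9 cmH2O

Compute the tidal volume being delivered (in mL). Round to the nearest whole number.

345

Vt = Cstat × (Pplat − PEEP) = 22.0 × (24.7 − 9) = 22.0 × 15.7 = 345.4 mL.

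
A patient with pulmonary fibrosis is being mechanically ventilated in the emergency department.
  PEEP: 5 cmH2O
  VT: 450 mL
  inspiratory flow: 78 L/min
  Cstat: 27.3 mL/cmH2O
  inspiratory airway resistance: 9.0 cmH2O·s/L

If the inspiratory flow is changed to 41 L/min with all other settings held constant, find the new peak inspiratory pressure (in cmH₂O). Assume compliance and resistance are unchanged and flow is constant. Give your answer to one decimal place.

27.6

Flow: 78 L/min ÷ 60 = 1.3 L/s.
New flow: 41 L/min ÷ 60 = 0.6833 L/s.
PIP = Vt/C + R·V̇ + PEEP (constant-flow equation of motion).
Only the resistive term changes: ΔPIP = R × ΔV̇ = 9.0 × (0.6833 − 1.3) = 9.0 × -0.6167 = -5.55 cmH2O.
Original PIP = 450/27.3 + 9.0×1.3 + 5 = 33.184 cmH2O; new PIP = 33.184 + (-5.55) = 27.634 cmH2O.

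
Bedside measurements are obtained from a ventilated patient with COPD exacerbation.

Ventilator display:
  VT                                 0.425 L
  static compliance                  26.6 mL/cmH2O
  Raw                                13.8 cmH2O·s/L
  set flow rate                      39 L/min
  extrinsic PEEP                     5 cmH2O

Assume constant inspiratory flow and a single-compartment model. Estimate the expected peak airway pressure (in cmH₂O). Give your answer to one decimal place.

29.9

Flow: 39 L/min ÷ 60 = 0.65 L/s.
Equation of motion (constant flow): PIP = Vt/C + R·V̇ + PEEP.
PIP = 425/26.6 + 13.8×0.65 + 5 = 15.977 + 8.97 + 5 = 29.947 cmH2O.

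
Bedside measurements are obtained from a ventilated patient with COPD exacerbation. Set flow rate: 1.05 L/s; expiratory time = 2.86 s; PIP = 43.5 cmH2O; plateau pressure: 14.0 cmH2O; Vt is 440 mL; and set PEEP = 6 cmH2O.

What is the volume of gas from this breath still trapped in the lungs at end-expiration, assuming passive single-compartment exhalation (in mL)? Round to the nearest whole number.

R = (PIP − Pplat)/V̇ = (43.5 − 14.0) / 1.05 = 29.5/1.05 = 28.095 cmH2O·s/L.
C = Vt/(Pplat − PEEP) = 440.0 / (14.0 − 6) = 440.0/8.0 = 55.0 mL/cmH2O.
τ = R × C = 28.095 × 0.055 L/cmH2O = 1.545 s.
Fraction remaining = e^(−Te/τ) = e^(−2.86/1.545) = 0.1571.
Trapped volume = 440.0 × 0.1571 = 69.124 mL.

69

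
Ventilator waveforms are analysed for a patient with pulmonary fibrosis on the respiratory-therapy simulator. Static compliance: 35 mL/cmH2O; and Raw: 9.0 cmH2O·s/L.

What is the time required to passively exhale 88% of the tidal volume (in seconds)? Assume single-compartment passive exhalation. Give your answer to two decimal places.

τ = R × C = 9.0 × 35 mL/cmH2O = 9.0 × 0.035 L/cmH2O = 0.315 s.
Exhaled fraction f = 1 − e^(−t/τ) → t = −τ·ln(1 − f) = −0.315·ln(0.12) = 0.6679 s.

0.67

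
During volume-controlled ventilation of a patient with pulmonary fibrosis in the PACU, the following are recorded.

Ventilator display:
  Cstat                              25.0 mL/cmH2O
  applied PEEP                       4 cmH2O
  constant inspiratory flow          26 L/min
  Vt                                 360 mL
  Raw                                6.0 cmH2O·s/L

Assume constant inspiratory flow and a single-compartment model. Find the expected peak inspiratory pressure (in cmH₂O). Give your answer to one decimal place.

Flow: 26 L/min ÷ 60 = 0.4333 L/s.
Equation of motion (constant flow): PIP = Vt/C + R·V̇ + PEEP.
PIP = 360/25.0 + 6.0×0.4333 + 4 = 14.4 + 2.6 + 4 = 21.0 cmH2O.

21.0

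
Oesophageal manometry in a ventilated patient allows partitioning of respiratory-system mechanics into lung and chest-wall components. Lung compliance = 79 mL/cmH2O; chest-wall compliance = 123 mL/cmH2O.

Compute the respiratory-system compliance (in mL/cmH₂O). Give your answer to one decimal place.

Lung and chest wall are elastances in series: 1/Crs = 1/CL + 1/Ccw.
1/Crs = 1/79 + 1/123 = 0.02079.
Crs = 48.1 mL/cmH2O.

48.1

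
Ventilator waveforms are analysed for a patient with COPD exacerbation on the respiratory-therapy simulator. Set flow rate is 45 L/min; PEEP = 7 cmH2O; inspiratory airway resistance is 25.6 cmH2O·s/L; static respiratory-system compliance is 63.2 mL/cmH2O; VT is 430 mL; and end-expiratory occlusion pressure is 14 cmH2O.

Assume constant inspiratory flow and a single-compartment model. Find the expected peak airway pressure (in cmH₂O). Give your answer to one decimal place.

Flow: 45 L/min ÷ 60 = 0.75 L/s.
Total PEEP = 14 cmH2O (set 7 + intrinsic 7); this is the baseline alveolar pressure.
Equation of motion (constant flow): PIP = Vt/C + R·V̇ + PEEP.
PIP = 430/63.2 + 25.6×0.75 + 14 = 6.804 + 19.2 + 14 = 40.004 cmH2O.

40.0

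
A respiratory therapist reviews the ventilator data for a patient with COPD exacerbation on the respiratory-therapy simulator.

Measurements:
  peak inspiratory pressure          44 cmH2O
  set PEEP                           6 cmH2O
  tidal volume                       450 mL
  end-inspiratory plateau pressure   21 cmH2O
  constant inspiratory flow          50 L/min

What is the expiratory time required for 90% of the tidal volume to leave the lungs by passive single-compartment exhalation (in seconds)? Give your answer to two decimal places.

1.91

Flow: 50 L/min ÷ 60 = 0.8333 L/s.
R = (PIP − Pplat)/V̇ = (44 − 21) / 0.8333 = 23.0/0.8333 = 27.601 cmH2O·s/L.
C = Vt/(Pplat − PEEP) = 450.0 / (21 − 6) = 450.0/15.0 = 30.0 mL/cmH2O.
τ = R × C = 27.601 × 0.03 L/cmH2O = 0.828 s.
t = −τ·ln(1 − 0.90) = −0.828·ln(0.1) = 1.907 s.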